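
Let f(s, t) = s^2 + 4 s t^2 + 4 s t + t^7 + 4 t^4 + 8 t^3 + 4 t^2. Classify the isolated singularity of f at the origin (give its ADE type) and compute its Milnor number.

Type A_{6}, Milnor number mu = 6.

The Hessian of f at 0 is [[2, 4], [4, 8]] with rank 1, so corank 1. A Groebner basis of the Jacobian ideal J(f) in C{s,t} is {s^3 + 6*s^2*t - 6*s^2 - 16*s*t + 4*s + 8*t, s/2 + t^2 + t}; counting standard monomials gives mu = 6. Corank 1: A-series; mu = 6 gives A_6.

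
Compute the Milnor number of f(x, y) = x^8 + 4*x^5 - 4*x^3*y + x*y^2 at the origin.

9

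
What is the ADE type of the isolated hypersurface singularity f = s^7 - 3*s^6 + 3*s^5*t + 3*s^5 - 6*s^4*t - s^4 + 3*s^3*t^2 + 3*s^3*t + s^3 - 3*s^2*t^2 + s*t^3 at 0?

E_{7}

The Hessian of f at 0 has rank 0. Corank 2; j^3 = s^3 is a perfect cube, so E-series; the 4-jet and mu = 7 give E_7.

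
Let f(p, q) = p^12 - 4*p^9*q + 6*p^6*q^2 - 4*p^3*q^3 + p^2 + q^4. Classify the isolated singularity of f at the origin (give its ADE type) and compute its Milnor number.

Type A3, Milnor number mu = 3.

The Hessian of f at 0 is [[2, 0], [0, 0]] with rank 1, so corank 1. A Groebner basis of the Jacobian ideal J(f) in C{p,q} is {q^3, p}; counting standard monomials gives mu = 3. Corank 1: A-series; mu = 3 gives A_3.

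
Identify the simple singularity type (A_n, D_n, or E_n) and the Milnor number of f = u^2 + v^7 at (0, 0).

The Hessian of f at 0 is [[2, 0], [0, 0]] with rank 1, so corank 1. A Groebner basis of the Jacobian ideal J(f) in C{u,v} is {v^6, u}; counting standard monomials gives mu = 6. Corank 1: A-series; mu = 6 gives A_6.

Type A_6, Milnor number mu = 6.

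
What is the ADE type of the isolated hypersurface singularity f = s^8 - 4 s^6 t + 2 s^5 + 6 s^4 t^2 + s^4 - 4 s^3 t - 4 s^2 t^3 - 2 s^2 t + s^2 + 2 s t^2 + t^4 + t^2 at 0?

A1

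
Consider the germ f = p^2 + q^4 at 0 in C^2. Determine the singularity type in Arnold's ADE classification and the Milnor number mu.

The Hessian of f at 0 has rank 1. Corank 1: A-series; mu = 3 gives A_3.

Type A3, Milnor number mu = 3.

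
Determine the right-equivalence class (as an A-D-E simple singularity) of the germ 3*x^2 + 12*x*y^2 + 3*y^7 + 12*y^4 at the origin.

The Hessian of f at 0 is [[6, 0], [0, 0]] with rank 1, so corank 1. A Groebner basis of the Jacobian ideal J(f) in C{x,y} is {x^3, x/2 + y^2}; counting standard monomials gives mu = 6. Corank 1: A-series; mu = 6 gives A_6.

A6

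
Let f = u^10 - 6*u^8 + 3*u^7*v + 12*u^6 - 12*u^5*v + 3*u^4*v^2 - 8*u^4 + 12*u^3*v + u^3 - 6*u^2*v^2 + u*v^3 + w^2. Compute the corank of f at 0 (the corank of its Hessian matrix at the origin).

2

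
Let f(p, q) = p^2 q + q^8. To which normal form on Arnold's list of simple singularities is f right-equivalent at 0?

D_{9}

The Hessian of f at 0 is [[0, 0], [0, 0]] with rank 0, so corank 2. A Groebner basis of the Jacobian ideal J(f) in C{p,q} is {p^2/8 + q^7, p^3, p*q}; counting standard monomials gives mu = 9. Corank 2; j^3 = p^2*q has shape L^2 M (L != M), so D-series; mu = 9 gives D_9.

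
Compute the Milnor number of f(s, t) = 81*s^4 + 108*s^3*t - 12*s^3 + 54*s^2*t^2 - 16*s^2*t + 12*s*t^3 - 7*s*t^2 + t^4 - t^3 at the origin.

The Hessian of f at 0 has rank 0. Corank 2; j^3 = -(2*s + t)^2*(3*s + t) has shape L^2 M (L != M), so D-series; mu = 5 gives D_5.

5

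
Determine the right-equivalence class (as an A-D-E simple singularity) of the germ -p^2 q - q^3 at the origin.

D_4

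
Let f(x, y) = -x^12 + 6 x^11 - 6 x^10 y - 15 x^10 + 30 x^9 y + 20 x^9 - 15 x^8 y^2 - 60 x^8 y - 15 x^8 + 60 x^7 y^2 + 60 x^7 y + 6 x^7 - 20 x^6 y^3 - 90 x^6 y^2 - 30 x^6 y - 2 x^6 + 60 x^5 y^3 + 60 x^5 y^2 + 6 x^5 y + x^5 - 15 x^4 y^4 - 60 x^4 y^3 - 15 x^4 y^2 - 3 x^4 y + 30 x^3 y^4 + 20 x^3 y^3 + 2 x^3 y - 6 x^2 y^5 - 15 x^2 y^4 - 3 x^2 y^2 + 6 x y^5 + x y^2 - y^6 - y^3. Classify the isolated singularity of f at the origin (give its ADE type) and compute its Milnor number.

Type D7, Milnor number mu = 7.

The Hessian of f at 0 has rank 0. Corank 2; j^3 = y^2*(x - y) has shape L^2 M (L != M), so D-series; mu = 7 gives D_7.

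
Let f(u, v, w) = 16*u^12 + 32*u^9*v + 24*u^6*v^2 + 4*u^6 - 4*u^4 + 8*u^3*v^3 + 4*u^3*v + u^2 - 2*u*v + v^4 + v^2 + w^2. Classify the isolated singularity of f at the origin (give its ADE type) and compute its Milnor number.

Type A_{3}, Milnor number mu = 3.

The Hessian of f at 0 is [[2, -2, 0], [-2, 2, 0], [0, 0, 2]] with rank 2, so corank 1. A Groebner basis of the Jacobian ideal J(f) in C{u,v,w} is {v^3, u - v, w}; counting standard monomials gives mu = 3. Corank 1: A-series; mu = 3 gives A_3.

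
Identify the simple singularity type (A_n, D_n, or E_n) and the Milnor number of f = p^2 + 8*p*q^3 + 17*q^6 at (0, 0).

The Hessian of f at 0 has rank 1. Corank 1: A-series; mu = 5 gives A_5.

Type A_5, Milnor number mu = 5.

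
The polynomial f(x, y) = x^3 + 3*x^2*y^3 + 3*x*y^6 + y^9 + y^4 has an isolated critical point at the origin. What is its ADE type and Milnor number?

Type E_6, Milnor number mu = 6.

The Hessian of f at 0 has rank 0. Corank 2; j^3 = x^3 is a perfect cube, so E-series; the 4-jet and mu = 6 give E_6.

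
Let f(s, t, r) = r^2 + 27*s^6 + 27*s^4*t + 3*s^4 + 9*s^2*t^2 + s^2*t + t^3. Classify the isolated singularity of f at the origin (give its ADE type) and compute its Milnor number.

The Hessian of f at 0 has rank 1. Corank 2; j^3 = t*(s^2 + t^2) splits into three distinct lines over C (the quadratic factor has nonzero discriminant), so D_4.

Type D_{4}, Milnor number mu = 4.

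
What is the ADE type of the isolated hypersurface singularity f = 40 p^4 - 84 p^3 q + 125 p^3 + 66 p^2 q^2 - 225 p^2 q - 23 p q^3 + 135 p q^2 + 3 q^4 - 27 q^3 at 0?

E_{7}

The Hessian of f at 0 is [[0, 0], [0, 0]] with rank 0, so corank 2. A Groebner basis of the Jacobian ideal J(f) in C{p,q} is {1171875*p^2/4 - 703125*p*q/2 + q^4 + 125*q^3/4 + 421875*q^2/4, p^3 + 2475*p^2/4 - 1485*p*q/2 - 3*q^3/20 + 891*q^2/4, p^2*q + 2875*p^2/4 - 1725*p*q/2 - 17*q^3/60 + 1035*q^2/4, 625*p^2 + p*q^2 - 750*p*q - 8*q^3/15 + 225*q^2}; counting standard monomials gives mu = 7. Corank 2; j^3 = (5*p - 3*q)^3 is a perfect cube, so E-series; the 4-jet and mu = 7 give E_7.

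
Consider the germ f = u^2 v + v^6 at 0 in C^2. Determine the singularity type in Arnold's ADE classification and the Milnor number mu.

Type D_7, Milnor number mu = 7.

The Hessian of f at 0 is [[0, 0], [0, 0]] with rank 0, so corank 2. A Groebner basis of the Jacobian ideal J(f) in C{u,v} is {u^2/6 + v^5, u^3, u*v}; counting standard monomials gives mu = 7. Corank 2; j^3 = u^2*v has shape L^2 M (L != M), so D-series; mu = 7 gives D_7.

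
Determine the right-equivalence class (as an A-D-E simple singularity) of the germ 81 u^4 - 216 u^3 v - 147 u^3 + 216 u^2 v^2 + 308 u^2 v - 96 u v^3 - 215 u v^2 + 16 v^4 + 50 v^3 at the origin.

The Hessian of f at 0 has rank 0. Corank 2; j^3 = -(3*u - 2*v)*(7*u - 5*v)^2 has shape L^2 M (L != M), so D-series; mu = 5 gives D_5.

D_5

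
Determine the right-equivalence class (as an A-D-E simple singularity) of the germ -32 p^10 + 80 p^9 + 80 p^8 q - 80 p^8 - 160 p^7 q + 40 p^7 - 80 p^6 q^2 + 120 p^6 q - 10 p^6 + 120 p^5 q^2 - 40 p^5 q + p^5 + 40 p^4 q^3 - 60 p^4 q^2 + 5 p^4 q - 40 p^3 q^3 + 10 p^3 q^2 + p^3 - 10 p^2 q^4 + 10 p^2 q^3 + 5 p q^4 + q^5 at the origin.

E_{8}

The Hessian of f at 0 is [[0, 0], [0, 0]] with rank 0, so corank 2. A Groebner basis of the Jacobian ideal J(f) in C{p,q} is {q^5, p*q^3 + q^4/4, p^2}; counting standard monomials gives mu = 8. Corank 2; j^3 = p^3 is a perfect cube, so E-series; the 5-jet and mu = 8 give E_8.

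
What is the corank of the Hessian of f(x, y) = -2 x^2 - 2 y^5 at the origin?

1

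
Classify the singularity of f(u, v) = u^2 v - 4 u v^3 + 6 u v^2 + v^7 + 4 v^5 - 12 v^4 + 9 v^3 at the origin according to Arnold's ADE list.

D8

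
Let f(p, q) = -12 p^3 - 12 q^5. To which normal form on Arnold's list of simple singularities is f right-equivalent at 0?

The Hessian of f at 0 has rank 0. Corank 2; j^3 = -12*p^3 is a perfect cube, so E-series; the 5-jet and mu = 8 give E_8.

E_{8}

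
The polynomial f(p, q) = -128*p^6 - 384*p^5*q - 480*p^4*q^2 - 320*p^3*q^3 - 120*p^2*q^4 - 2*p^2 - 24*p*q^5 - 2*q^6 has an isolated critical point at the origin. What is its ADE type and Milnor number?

Type A_{5}, Milnor number mu = 5.

The Hessian of f at 0 has rank 1. Corank 1: A-series; mu = 5 gives A_5.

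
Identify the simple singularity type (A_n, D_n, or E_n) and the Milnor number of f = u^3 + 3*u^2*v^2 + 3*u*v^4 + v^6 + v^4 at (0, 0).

The Hessian of f at 0 is [[0, 0], [0, 0]] with rank 0, so corank 2. A Groebner basis of the Jacobian ideal J(f) in C{u,v} is {u^3, u^2*v, u^2/2 + u*v^2, v^3}; counting standard monomials gives mu = 6. Corank 2; j^3 = u^3 is a perfect cube, so E-series; the 4-jet and mu = 6 give E_6.

Type E6, Milnor number mu = 6.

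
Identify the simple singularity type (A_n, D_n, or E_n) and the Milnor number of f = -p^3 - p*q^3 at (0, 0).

Type E_7, Milnor number mu = 7.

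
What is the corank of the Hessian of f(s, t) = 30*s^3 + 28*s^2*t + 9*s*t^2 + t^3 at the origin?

Hessian at 0 has rank 0.

2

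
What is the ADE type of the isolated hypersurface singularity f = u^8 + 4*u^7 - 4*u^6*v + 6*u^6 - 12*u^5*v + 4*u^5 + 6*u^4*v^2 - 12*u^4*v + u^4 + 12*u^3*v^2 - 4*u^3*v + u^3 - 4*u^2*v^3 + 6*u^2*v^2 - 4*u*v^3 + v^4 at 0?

E6

The Hessian of f at 0 has rank 0. Corank 2; j^3 = u^3 is a perfect cube, so E-series; the 4-jet and mu = 6 give E_6.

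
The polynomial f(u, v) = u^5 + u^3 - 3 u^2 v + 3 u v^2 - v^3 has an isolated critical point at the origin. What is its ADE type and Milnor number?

Type E8, Milnor number mu = 8.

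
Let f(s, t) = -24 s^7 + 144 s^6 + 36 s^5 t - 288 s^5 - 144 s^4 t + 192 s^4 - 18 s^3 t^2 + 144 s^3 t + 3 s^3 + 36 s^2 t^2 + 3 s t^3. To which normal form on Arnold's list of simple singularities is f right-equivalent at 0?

E_7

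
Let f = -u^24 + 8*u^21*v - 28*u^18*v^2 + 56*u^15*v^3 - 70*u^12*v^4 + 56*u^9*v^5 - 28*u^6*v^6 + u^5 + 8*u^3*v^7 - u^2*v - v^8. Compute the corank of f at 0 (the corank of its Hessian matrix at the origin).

2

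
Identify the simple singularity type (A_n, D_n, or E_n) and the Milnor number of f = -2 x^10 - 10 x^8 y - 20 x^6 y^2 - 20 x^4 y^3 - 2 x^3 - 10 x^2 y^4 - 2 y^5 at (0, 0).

Type E8, Milnor number mu = 8.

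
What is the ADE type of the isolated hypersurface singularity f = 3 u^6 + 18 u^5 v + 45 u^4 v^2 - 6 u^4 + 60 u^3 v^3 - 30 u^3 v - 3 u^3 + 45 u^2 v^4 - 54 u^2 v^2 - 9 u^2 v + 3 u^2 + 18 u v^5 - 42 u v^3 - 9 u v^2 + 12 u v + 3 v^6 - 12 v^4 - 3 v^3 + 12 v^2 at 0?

A_{2}

The Hessian of f at 0 has rank 1. Corank 1: A-series; mu = 2 gives A_2.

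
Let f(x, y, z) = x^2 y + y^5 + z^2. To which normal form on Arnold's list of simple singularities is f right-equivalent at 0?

D_{6}

The Hessian of f at 0 is [[0, 0, 0], [0, 0, 0], [0, 0, 2]] with rank 1, so corank 2. A Groebner basis of the Jacobian ideal J(f) in C{x,y,z} is {x^2/5 + y^4, x^3, x*y, z}; counting standard monomials gives mu = 6. Corank 2; j^3 = x^2*y has shape L^2 M (L != M), so D-series; mu = 6 gives D_6.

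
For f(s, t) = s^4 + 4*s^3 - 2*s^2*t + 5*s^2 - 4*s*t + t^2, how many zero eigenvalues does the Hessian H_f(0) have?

0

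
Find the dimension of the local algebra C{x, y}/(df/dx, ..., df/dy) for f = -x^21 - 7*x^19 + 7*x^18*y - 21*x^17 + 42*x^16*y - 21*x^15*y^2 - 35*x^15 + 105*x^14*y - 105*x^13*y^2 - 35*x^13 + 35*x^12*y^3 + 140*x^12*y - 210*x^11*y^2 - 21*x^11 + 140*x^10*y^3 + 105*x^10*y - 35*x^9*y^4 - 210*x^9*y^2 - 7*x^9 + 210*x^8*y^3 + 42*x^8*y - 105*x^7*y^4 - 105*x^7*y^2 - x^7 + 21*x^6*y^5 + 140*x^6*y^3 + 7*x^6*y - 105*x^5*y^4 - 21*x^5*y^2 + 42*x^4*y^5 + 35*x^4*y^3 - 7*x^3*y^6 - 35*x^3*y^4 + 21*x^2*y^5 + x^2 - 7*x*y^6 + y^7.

The Hessian of f at 0 has rank 1. Corank 1: A-series; mu = 6 gives A_6.

6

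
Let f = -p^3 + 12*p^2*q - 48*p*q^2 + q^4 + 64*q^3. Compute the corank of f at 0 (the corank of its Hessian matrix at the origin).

2

Hessian at 0 has rank 0.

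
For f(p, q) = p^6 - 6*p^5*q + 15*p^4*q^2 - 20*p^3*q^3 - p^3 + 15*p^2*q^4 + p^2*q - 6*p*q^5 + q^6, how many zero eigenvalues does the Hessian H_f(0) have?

Hessian at 0 has rank 0.

2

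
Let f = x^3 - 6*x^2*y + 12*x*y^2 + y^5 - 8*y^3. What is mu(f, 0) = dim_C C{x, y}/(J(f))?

8

The Hessian of f at 0 is [[0, 0], [0, 0]] with rank 0, so corank 2. A Groebner basis of the Jacobian ideal J(f) in C{x,y} is {y^4, x^2 - 4*x*y + 4*y^2}; counting standard monomials gives mu = 8. Corank 2; j^3 = (x - 2*y)^3 is a perfect cube, so E-series; the 5-jet and mu = 8 give E_8.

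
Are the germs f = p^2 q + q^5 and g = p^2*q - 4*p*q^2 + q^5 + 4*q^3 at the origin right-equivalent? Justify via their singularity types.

Yes.

The Hessian of f at 0 has rank 0. Corank 2; j^3 = p^2*q has shape L^2 M (L != M), so D-series; mu = 6 gives D_6. The Hessian of g at 0 has rank 0. Corank 2; j^3 = q*(p - 2*q)^2 has shape L^2 M (L != M), so D-series; mu = 6 gives D_6. Both have type D_6, hence right-equivalent.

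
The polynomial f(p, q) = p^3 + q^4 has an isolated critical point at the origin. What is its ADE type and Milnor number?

Type E_{6}, Milnor number mu = 6.

The Hessian of f at 0 has rank 0. Corank 2; j^3 = p^3 is a perfect cube, so E-series; the 4-jet and mu = 6 give E_6.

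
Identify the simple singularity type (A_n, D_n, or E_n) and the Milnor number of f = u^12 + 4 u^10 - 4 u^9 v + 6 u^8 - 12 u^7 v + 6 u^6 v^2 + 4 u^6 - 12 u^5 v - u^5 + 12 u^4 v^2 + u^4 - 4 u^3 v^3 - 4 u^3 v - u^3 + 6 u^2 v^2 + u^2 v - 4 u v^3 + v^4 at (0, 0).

Type D_5, Milnor number mu = 5.

The Hessian of f at 0 is [[0, 0], [0, 0]] with rank 0, so corank 2. A Groebner basis of the Jacobian ideal J(f) in C{u,v} is {u*v^2, u*v/4 + v^3, u^2 - u*v}; counting standard monomials gives mu = 5. Corank 2; j^3 = -u^2*(u - v) has shape L^2 M (L != M), so D-series; mu = 5 gives D_5.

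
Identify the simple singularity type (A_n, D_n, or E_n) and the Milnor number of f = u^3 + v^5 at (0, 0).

The Hessian of f at 0 is [[0, 0], [0, 0]] with rank 0, so corank 2. A Groebner basis of the Jacobian ideal J(f) in C{u,v} is {v^4, u^2}; counting standard monomials gives mu = 8. Corank 2; j^3 = u^3 is a perfect cube, so E-series; the 5-jet and mu = 8 give E_8.

Type E_8, Milnor number mu = 8.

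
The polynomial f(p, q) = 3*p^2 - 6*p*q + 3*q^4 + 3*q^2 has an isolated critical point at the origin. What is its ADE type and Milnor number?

The Hessian of f at 0 is [[6, -6], [-6, 6]] with rank 1, so corank 1. A Groebner basis of the Jacobian ideal J(f) in C{p,q} is {q^3, p - q}; counting standard monomials gives mu = 3. Corank 1: A-series; mu = 3 gives A_3.

Type A3, Milnor number mu = 3.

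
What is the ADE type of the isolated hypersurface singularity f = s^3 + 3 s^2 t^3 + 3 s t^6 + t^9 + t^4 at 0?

The Hessian of f at 0 has rank 0. Corank 2; j^3 = s^3 is a perfect cube, so E-series; the 4-jet and mu = 6 give E_6.

E_{6}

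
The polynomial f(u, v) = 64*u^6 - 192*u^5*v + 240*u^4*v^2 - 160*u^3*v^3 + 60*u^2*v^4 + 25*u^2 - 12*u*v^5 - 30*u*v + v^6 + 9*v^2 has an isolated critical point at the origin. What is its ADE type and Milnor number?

Type A_{5}, Milnor number mu = 5.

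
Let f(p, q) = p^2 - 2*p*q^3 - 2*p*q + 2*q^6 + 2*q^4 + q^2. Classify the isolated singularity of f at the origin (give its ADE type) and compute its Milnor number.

Type A_{5}, Milnor number mu = 5.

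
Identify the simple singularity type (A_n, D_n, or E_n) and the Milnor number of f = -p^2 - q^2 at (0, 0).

Type A1, Milnor number mu = 1.

The Hessian of f at 0 has rank 2. Corank 0: nondegenerate Morse point, so A_1.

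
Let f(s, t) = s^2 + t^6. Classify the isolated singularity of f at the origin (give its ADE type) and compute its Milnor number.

Type A_5, Milnor number mu = 5.

The Hessian of f at 0 is [[2, 0], [0, 0]] with rank 1, so corank 1. A Groebner basis of the Jacobian ideal J(f) in C{s,t} is {t^5, s}; counting standard monomials gives mu = 5. Corank 1: A-series; mu = 5 gives A_5.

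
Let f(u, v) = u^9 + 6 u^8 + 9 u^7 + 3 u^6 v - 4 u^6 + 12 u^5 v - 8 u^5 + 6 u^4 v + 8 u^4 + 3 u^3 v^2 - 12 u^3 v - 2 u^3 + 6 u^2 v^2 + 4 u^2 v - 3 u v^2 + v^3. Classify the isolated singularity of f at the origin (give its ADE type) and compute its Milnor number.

The Hessian of f at 0 has rank 0. Corank 2; j^3 = -(u - v)*(2*u^2 - 2*u*v + v^2) splits into three distinct lines over C (the quadratic factor has nonzero discriminant), so D_4.

Type D_4, Milnor number mu = 4.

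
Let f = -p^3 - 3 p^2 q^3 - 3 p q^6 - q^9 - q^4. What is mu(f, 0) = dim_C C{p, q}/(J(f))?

6

The Hessian of f at 0 has rank 0. Corank 2; j^3 = -p^3 is a perfect cube, so E-series; the 4-jet and mu = 6 give E_6.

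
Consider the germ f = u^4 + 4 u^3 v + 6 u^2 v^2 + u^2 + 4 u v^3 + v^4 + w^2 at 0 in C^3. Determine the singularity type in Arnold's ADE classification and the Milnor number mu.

The Hessian of f at 0 is [[2, 0, 0], [0, 0, 0], [0, 0, 2]] with rank 2, so corank 1. A Groebner basis of the Jacobian ideal J(f) in C{u,v,w} is {v^3, u, w}; counting standard monomials gives mu = 3. Corank 1: A-series; mu = 3 gives A_3.

Type A3, Milnor number mu = 3.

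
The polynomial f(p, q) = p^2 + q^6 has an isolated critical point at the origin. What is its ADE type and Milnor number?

Type A5, Milnor number mu = 5.

The Hessian of f at 0 is [[2, 0], [0, 0]] with rank 1, so corank 1. A Groebner basis of the Jacobian ideal J(f) in C{p,q} is {q^5, p}; counting standard monomials gives mu = 5. Corank 1: A-series; mu = 5 gives A_5.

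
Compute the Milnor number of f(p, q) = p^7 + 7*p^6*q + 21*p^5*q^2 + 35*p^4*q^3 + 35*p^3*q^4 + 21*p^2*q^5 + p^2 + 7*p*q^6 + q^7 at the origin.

The Hessian of f at 0 has rank 1. Corank 1: A-series; mu = 6 gives A_6.

6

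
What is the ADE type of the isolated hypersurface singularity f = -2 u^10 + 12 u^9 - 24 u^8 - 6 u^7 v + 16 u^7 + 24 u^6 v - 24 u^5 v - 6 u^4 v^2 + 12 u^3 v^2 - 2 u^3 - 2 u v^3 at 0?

E_7

The Hessian of f at 0 has rank 0. Corank 2; j^3 = -2*u^3 is a perfect cube, so E-series; the 4-jet and mu = 7 give E_7.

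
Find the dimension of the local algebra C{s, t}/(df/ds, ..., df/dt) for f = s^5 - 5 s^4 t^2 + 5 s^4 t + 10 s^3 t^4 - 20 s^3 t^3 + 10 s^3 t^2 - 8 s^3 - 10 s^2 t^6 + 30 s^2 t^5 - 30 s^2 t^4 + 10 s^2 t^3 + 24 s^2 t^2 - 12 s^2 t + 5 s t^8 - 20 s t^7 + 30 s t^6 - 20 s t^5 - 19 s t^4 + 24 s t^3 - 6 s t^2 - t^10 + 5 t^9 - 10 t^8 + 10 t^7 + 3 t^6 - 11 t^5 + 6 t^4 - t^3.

The Hessian of f at 0 is [[0, 0], [0, 0]] with rank 0, so corank 2. A Groebner basis of the Jacobian ideal J(f) in C{s,t} is {-5*s^2/8 + s*t^3 + 5*s*t^2/4 - 5*s*t/8 + 5*t^3/8 - 5*t^2/32, s^2 - 2*s*t^2 + s*t + t^4 - t^3 + t^2/4, s^3 + 3*s^2/8 - 3*s*t^2/2 + 3*s*t/8 - 5*t^3/8 + 3*t^2/32, s^2*t - s^2/4 + 3*s*t^2/2 - s*t/4 + t^3/2 - t^2/16}; counting standard monomials gives mu = 8. Corank 2; j^3 = -(2*s + t)^3 is a perfect cube, so E-series; the 5-jet and mu = 8 give E_8.

8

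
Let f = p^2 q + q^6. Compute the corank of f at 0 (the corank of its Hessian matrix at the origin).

2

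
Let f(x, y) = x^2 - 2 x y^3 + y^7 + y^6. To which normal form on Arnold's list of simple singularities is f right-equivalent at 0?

A_6

The Hessian of f at 0 is [[2, 0], [0, 0]] with rank 1, so corank 1. A Groebner basis of the Jacobian ideal J(f) in C{x,y} is {-x + y^3, x^2}; counting standard monomials gives mu = 6. Corank 1: A-series; mu = 6 gives A_6.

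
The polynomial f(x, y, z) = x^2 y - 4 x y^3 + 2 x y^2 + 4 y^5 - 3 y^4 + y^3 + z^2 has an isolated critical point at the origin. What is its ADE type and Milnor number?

Type D_{5}, Milnor number mu = 5.

The Hessian of f at 0 is [[0, 0, 0], [0, 0, 0], [0, 0, 2]] with rank 1, so corank 2. A Groebner basis of the Jacobian ideal J(f) in C{x,y,z} is {x*y^2 + x*y/2 + y^2/2, -x*y/2 + y^3 - y^2/2, x^2 + 4*x*y + 3*y^2, z}; counting standard monomials gives mu = 5. Corank 2; j^3 = y*(x + y)^2 has shape L^2 M (L != M), so D-series; mu = 5 gives D_5.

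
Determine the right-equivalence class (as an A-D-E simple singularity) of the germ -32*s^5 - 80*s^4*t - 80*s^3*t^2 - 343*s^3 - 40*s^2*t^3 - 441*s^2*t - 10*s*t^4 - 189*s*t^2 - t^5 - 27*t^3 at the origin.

E_{8}

The Hessian of f at 0 has rank 0. Corank 2; j^3 = -(7*s + 3*t)^3 is a perfect cube, so E-series; the 5-jet and mu = 8 give E_8.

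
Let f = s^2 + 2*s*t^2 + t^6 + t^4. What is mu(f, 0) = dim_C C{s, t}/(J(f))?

5

The Hessian of f at 0 has rank 1. Corank 1: A-series; mu = 5 gives A_5.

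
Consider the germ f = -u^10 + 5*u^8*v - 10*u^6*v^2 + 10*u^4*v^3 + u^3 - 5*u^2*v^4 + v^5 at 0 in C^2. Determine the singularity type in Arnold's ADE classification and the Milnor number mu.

Type E8, Milnor number mu = 8.

The Hessian of f at 0 is [[0, 0], [0, 0]] with rank 0, so corank 2. A Groebner basis of the Jacobian ideal J(f) in C{u,v} is {v^4, u^2}; counting standard monomials gives mu = 8. Corank 2; j^3 = u^3 is a perfect cube, so E-series; the 5-jet and mu = 8 give E_8.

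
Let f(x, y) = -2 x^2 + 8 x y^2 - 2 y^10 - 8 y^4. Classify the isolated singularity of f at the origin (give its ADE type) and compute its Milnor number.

Type A9, Milnor number mu = 9.

The Hessian of f at 0 has rank 1. Corank 1: A-series; mu = 9 gives A_9.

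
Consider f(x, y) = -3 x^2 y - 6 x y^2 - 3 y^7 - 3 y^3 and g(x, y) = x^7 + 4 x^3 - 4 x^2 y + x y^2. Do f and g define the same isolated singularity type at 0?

Yes.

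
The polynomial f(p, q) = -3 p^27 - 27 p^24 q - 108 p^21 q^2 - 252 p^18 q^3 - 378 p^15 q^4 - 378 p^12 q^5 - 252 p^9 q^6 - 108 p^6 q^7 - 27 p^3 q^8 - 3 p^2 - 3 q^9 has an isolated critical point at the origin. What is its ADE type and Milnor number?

The Hessian of f at 0 has rank 1. Corank 1: A-series; mu = 8 gives A_8.

Type A_8, Milnor number mu = 8.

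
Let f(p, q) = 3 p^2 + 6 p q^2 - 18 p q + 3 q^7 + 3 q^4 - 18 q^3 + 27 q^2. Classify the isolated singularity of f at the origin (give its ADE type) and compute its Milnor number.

Type A_6, Milnor number mu = 6.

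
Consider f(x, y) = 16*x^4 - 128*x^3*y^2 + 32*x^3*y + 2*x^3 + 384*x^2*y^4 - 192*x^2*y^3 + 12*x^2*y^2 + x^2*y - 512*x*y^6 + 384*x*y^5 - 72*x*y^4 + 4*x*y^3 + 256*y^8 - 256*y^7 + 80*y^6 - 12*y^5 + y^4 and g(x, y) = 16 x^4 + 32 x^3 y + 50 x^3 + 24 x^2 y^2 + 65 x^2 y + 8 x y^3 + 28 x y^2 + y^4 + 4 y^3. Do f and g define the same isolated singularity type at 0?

Yes.

The Hessian of f at 0 has rank 0. Corank 2; j^3 = x^2*(2*x + y) has shape L^2 M (L != M), so D-series; mu = 5 gives D_5. The Hessian of g at 0 has rank 0. Corank 2; j^3 = (2*x + y)*(5*x + 2*y)^2 has shape L^2 M (L != M), so D-series; mu = 5 gives D_5. Both have type D_5, hence right-equivalent.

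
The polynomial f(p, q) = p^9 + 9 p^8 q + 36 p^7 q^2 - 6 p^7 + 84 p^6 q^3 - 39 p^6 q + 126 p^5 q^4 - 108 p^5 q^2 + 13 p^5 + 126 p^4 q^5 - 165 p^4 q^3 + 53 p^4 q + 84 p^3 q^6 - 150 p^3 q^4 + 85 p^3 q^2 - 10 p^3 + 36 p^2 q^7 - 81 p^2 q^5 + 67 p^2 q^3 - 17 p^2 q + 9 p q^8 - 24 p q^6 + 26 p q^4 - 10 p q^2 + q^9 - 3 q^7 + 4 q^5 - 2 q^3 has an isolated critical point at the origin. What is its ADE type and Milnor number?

Type D_{4}, Milnor number mu = 4.

The Hessian of f at 0 has rank 0. Corank 2; j^3 = -(2*p + q)*(5*p^2 + 6*p*q + 2*q^2) splits into three distinct lines over C (the quadratic factor has nonzero discriminant), so D_4.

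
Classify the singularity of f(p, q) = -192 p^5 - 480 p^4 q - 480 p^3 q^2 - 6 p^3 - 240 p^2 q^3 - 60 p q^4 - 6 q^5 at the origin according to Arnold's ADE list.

The Hessian of f at 0 is [[0, 0], [0, 0]] with rank 0, so corank 2. A Groebner basis of the Jacobian ideal J(f) in C{p,q} is {q^5, p*q^3 + q^4/8, p^2}; counting standard monomials gives mu = 8. Corank 2; j^3 = -6*p^3 is a perfect cube, so E-series; the 5-jet and mu = 8 give E_8.

E_8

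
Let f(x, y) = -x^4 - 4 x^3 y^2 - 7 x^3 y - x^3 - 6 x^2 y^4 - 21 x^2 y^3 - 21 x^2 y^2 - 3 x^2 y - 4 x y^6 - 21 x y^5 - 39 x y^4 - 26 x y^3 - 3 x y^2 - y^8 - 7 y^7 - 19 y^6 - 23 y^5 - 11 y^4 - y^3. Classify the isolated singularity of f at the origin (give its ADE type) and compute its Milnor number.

Type E7, Milnor number mu = 7.

The Hessian of f at 0 has rank 0. Corank 2; j^3 = -(x + y)^3 is a perfect cube, so E-series; the 4-jet and mu = 7 give E_7.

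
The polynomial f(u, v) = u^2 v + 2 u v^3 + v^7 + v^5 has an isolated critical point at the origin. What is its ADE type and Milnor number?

Type D_8, Milnor number mu = 8.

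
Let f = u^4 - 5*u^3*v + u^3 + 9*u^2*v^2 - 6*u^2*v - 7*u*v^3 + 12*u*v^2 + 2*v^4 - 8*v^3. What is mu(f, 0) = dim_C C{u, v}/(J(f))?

The Hessian of f at 0 is [[0, 0], [0, 0]] with rank 0, so corank 2. A Groebner basis of the Jacobian ideal J(f) in C{u,v} is {3*u^2 - 12*u*v + v^4 + v^3 + 12*v^2, u^3 + 18*u^2 - 72*u*v - 2*v^3 + 72*v^2, u^2*v + 7*u^2 - 28*u*v - 5*v^3/3 + 28*v^2, 2*u^2 + u*v^2 - 8*u*v - 4*v^3/3 + 8*v^2}; counting standard monomials gives mu = 7. Corank 2; j^3 = (u - 2*v)^3 is a perfect cube, so E-series; the 4-jet and mu = 7 give E_7.

7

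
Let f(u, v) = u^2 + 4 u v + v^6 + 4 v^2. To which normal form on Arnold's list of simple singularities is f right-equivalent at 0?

A_{5}

The Hessian of f at 0 has rank 1. Corank 1: A-series; mu = 5 gives A_5.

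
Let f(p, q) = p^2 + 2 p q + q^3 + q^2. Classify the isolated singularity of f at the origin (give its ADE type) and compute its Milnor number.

The Hessian of f at 0 has rank 1. Corank 1: A-series; mu = 2 gives A_2.

Type A2, Milnor number mu = 2.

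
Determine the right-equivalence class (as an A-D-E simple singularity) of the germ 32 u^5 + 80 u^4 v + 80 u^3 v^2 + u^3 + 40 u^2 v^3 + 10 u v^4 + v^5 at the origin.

E8

The Hessian of f at 0 has rank 0. Corank 2; j^3 = u^3 is a perfect cube, so E-series; the 5-jet and mu = 8 give E_8.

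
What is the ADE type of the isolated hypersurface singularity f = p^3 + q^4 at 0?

The Hessian of f at 0 has rank 0. Corank 2; j^3 = p^3 is a perfect cube, so E-series; the 4-jet and mu = 6 give E_6.

E_{6}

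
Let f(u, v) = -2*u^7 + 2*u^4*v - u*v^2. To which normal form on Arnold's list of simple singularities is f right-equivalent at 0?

D_{8}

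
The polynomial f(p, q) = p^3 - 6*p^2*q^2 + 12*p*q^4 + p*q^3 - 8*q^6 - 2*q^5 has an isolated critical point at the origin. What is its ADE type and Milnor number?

Type E7, Milnor number mu = 7.

The Hessian of f at 0 is [[0, 0], [0, 0]] with rank 0, so corank 2. A Groebner basis of the Jacobian ideal J(f) in C{p,q} is {-p^2/4 + q^4 - q^3/12, p^3, p^2*q + p^2/12 + q^3/36, -p^2/2 + p*q^2 - q^3/6}; counting standard monomials gives mu = 7. Corank 2; j^3 = p^3 is a perfect cube, so E-series; the 4-jet and mu = 7 give E_7.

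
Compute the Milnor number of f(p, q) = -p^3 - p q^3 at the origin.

The Hessian of f at 0 has rank 0. Corank 2; j^3 = -p^3 is a perfect cube, so E-series; the 4-jet and mu = 7 give E_7.

7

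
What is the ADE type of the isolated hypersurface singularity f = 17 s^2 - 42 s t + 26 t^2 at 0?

A_{1}

The Hessian of f at 0 has rank 2. Corank 0: nondegenerate Morse point, so A_1.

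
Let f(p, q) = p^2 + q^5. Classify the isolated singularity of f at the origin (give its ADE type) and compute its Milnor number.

Type A_{4}, Milnor number mu = 4.

The Hessian of f at 0 is [[2, 0], [0, 0]] with rank 1, so corank 1. A Groebner basis of the Jacobian ideal J(f) in C{p,q} is {q^4, p}; counting standard monomials gives mu = 4. Corank 1: A-series; mu = 4 gives A_4.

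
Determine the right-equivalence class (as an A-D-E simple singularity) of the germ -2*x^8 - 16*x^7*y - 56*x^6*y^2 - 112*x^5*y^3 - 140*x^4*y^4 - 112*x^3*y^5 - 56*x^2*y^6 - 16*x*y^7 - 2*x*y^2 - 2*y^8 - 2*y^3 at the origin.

D_9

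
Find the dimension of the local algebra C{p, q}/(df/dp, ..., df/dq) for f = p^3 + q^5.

8

The Hessian of f at 0 has rank 0. Corank 2; j^3 = p^3 is a perfect cube, so E-series; the 5-jet and mu = 8 give E_8.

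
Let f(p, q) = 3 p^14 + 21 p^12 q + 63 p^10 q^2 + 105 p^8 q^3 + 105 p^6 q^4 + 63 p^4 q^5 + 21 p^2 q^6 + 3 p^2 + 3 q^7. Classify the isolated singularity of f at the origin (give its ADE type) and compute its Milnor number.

The Hessian of f at 0 has rank 1. Corank 1: A-series; mu = 6 gives A_6.

Type A_6, Milnor number mu = 6.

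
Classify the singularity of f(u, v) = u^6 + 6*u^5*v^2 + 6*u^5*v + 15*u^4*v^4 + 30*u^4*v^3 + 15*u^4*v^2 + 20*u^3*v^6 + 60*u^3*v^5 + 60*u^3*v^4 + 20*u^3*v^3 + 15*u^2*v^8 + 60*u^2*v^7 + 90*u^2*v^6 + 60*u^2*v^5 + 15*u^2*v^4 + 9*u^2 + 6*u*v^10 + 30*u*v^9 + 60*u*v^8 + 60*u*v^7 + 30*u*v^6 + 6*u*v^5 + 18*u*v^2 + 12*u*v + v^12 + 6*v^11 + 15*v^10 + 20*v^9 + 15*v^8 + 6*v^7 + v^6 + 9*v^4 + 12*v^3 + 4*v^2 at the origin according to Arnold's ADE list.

A5

The Hessian of f at 0 has rank 1. Corank 1: A-series; mu = 5 gives A_5.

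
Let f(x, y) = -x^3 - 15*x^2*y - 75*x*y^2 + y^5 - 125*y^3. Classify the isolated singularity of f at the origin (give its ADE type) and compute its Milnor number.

Type E_8, Milnor number mu = 8.

The Hessian of f at 0 is [[0, 0], [0, 0]] with rank 0, so corank 2. A Groebner basis of the Jacobian ideal J(f) in C{x,y} is {y^4, x^2 + 10*x*y + 25*y^2}; counting standard monomials gives mu = 8. Corank 2; j^3 = -(x + 5*y)^3 is a perfect cube, so E-series; the 5-jet and mu = 8 give E_8.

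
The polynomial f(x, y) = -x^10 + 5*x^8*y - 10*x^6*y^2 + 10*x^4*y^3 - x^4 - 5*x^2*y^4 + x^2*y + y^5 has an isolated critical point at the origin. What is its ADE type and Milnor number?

The Hessian of f at 0 has rank 0. Corank 2; j^3 = x^2*y has shape L^2 M (L != M), so D-series; mu = 6 gives D_6.

Type D_{6}, Milnor number mu = 6.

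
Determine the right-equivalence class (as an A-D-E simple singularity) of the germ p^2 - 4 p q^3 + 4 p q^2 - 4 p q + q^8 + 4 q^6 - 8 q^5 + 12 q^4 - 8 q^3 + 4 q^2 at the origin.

The Hessian of f at 0 has rank 1. Corank 1: A-series; mu = 7 gives A_7.

A_7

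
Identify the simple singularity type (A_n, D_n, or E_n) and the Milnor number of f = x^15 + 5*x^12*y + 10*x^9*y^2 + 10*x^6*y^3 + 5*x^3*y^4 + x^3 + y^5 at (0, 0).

The Hessian of f at 0 has rank 0. Corank 2; j^3 = x^3 is a perfect cube, so E-series; the 5-jet and mu = 8 give E_8.

Type E_{8}, Milnor number mu = 8.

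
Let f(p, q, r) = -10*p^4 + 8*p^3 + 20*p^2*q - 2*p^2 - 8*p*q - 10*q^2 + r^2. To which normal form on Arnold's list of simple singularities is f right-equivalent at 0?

The Hessian of f at 0 is [[-4, -8, 0], [-8, -20, 0], [0, 0, 2]] with rank 3, so corank 0. A Groebner basis of the Jacobian ideal J(f) in C{p,q,r} is {p, q, r}; counting standard monomials gives mu = 1. Corank 0: nondegenerate Morse point, so A_1.

A_1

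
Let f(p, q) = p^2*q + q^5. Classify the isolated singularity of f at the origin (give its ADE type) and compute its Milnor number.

Type D6, Milnor number mu = 6.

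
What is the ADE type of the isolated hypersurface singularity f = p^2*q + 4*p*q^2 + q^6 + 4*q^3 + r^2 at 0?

The Hessian of f at 0 has rank 1. Corank 2; j^3 = q*(p + 2*q)^2 has shape L^2 M (L != M), so D-series; mu = 7 gives D_7.

D_7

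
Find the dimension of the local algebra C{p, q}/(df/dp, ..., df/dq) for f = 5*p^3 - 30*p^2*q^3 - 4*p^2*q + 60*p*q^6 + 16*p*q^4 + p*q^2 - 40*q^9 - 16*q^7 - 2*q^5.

4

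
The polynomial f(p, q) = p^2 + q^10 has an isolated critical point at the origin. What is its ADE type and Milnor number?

Type A_{9}, Milnor number mu = 9.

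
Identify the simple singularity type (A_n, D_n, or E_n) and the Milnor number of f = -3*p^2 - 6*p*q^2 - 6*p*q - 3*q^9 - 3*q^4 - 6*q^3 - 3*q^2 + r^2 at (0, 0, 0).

Type A8, Milnor number mu = 8.

The Hessian of f at 0 is [[-6, -6, 0], [-6, -6, 0], [0, 0, 2]] with rank 2, so corank 1. A Groebner basis of the Jacobian ideal J(f) in C{p,q,r} is {p^4 + 4*p^3*q - 6*p^3 - 10*p^2*q + 5*p^2 + 6*p*q - p - q, p + q^2 + q, r}; counting standard monomials gives mu = 8. Corank 1: A-series; mu = 8 gives A_8.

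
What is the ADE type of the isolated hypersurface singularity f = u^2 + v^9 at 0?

The Hessian of f at 0 is [[2, 0], [0, 0]] with rank 1, so corank 1. A Groebner basis of the Jacobian ideal J(f) in C{u,v} is {v^8, u}; counting standard monomials gives mu = 8. Corank 1: A-series; mu = 8 gives A_8.

A8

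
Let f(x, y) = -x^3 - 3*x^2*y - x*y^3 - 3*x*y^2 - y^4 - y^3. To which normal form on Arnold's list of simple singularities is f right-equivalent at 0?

E_7

The Hessian of f at 0 has rank 0. Corank 2; j^3 = -(x + y)^3 is a perfect cube, so E-series; the 4-jet and mu = 7 give E_7.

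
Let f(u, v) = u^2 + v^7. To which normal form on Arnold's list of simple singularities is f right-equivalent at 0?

The Hessian of f at 0 has rank 1. Corank 1: A-series; mu = 6 gives A_6.

A_{6}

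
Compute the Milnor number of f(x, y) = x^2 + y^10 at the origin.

9

The Hessian of f at 0 has rank 1. Corank 1: A-series; mu = 9 gives A_9.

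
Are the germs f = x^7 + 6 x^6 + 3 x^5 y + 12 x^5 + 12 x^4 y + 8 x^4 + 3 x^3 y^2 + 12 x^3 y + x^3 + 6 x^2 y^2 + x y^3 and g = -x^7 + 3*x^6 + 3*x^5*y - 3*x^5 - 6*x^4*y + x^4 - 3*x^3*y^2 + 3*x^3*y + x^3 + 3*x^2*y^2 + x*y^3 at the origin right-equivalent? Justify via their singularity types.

Yes.

The Hessian of f at 0 is [[0, 0], [0, 0]] with rank 0, so corank 2. A Groebner basis of the Jacobian ideal J(f) in C{x,y} is {3*x^2/4 + y^4 + y^3/4, x^3, x^2*y - x^2/4 - y^3/12, x^2 + x*y^2 + y^3/3}; counting standard monomials gives mu = 7. Corank 2; j^3 = x^3 is a perfect cube, so E-series; the 4-jet and mu = 7 give E_7. The Hessian of g at 0 is [[0, 0], [0, 0]] with rank 0, so corank 2. A Groebner basis of the Jacobian ideal J(g) in C{x,y} is {3*x^2 + y^4 + y^3, x^3, x^2*y - x^2 - y^3/3, 2*x^2 + x*y^2 + 2*y^3/3}; counting standard monomials gives mu = 7. Corank 2; j^3 = x^3 is a perfect cube, so E-series; the 4-jet and mu = 7 give E_7. Both have type E_7, hence right-equivalent.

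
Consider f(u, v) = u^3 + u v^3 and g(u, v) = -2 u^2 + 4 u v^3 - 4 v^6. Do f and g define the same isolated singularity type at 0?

The Hessian of f at 0 has rank 0. Corank 2; j^3 = u^3 is a perfect cube, so E-series; the 4-jet and mu = 7 give E_7. The Hessian of g at 0 has rank 1. Corank 1: A-series; mu = 5 gives A_5. f is E_7 but g is A_5, hence not right-equivalent.

No.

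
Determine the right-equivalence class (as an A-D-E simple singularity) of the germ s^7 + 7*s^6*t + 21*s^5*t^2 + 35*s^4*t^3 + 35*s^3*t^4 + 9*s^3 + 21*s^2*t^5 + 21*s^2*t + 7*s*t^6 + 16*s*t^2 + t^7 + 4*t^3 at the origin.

D8

The Hessian of f at 0 is [[0, 0], [0, 0]] with rank 0, so corank 2. A Groebner basis of the Jacobian ideal J(f) in C{s,t} is {-2187*s*t/7 + t^6 - 1458*t^2/7, s*t^2 + 2*t^3/3, s^2 + 5*s*t/3 + 2*t^2/3}; counting standard monomials gives mu = 8. Corank 2; j^3 = (s + t)*(3*s + 2*t)^2 has shape L^2 M (L != M), so D-series; mu = 8 gives D_8.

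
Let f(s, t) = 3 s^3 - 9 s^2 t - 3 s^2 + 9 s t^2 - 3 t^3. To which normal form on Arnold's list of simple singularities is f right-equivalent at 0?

The Hessian of f at 0 has rank 1. Corank 1: A-series; mu = 2 gives A_2.

A_{2}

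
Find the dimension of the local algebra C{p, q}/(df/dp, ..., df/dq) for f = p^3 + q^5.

8

The Hessian of f at 0 has rank 0. Corank 2; j^3 = p^3 is a perfect cube, so E-series; the 5-jet and mu = 8 give E_8.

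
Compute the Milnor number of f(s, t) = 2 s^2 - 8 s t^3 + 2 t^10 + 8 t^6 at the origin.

9

The Hessian of f at 0 is [[4, 0], [0, 0]] with rank 1, so corank 1. A Groebner basis of the Jacobian ideal J(f) in C{s,t} is {s^3, -s/2 + t^3}; counting standard monomials gives mu = 9. Corank 1: A-series; mu = 9 gives A_9.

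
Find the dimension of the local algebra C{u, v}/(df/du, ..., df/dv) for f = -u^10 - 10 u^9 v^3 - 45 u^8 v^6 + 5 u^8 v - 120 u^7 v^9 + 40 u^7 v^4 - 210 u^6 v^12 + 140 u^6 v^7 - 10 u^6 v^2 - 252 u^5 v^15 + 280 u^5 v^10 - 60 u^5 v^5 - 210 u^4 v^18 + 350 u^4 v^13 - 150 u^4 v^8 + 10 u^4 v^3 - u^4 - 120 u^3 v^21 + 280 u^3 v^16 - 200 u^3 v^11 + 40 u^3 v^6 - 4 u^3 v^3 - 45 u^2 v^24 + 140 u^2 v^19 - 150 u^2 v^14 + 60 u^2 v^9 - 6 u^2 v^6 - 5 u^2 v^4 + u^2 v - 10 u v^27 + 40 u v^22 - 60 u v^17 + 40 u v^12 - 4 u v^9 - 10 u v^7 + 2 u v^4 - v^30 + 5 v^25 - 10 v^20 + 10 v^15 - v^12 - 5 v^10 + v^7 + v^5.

The Hessian of f at 0 is [[0, 0], [0, 0]] with rank 0, so corank 2. A Groebner basis of the Jacobian ideal J(f) in C{u,v} is {u*v + v^4, u*v^2, u^2 - 5*u*v}; counting standard monomials gives mu = 6. Corank 2; j^3 = u^2*v has shape L^2 M (L != M), so D-series; mu = 6 gives D_6.

6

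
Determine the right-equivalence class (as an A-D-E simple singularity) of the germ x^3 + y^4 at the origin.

E6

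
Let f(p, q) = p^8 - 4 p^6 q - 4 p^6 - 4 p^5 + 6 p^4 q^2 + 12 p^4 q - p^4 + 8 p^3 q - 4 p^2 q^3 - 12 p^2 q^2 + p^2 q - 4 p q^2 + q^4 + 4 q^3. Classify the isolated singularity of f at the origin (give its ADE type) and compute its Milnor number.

The Hessian of f at 0 is [[0, 0], [0, 0]] with rank 0, so corank 2. A Groebner basis of the Jacobian ideal J(f) in C{p,q} is {p*q^2 + p*q/4 - q^2/2, p*q/8 + q^3 - q^2/4, p^2 - 9*p*q/2 + 5*q^2}; counting standard monomials gives mu = 5. Corank 2; j^3 = q*(p - 2*q)^2 has shape L^2 M (L != M), so D-series; mu = 5 gives D_5.

Type D_5, Milnor number mu = 5.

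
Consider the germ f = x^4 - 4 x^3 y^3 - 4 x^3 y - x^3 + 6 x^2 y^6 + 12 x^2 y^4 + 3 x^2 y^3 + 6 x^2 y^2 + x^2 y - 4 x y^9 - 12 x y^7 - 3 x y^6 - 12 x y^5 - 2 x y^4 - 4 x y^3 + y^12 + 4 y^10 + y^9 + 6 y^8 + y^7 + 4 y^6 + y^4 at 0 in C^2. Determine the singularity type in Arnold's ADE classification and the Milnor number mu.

Type D_5, Milnor number mu = 5.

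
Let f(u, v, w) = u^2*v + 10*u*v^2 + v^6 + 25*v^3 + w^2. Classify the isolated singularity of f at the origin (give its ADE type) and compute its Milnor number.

Type D_{7}, Milnor number mu = 7.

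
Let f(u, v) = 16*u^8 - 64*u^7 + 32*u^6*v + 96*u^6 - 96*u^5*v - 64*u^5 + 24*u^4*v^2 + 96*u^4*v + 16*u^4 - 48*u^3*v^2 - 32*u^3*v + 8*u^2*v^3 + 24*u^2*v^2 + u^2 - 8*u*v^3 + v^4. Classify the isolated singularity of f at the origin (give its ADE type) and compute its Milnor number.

The Hessian of f at 0 has rank 1. Corank 1: A-series; mu = 3 gives A_3.

Type A_3, Milnor number mu = 3.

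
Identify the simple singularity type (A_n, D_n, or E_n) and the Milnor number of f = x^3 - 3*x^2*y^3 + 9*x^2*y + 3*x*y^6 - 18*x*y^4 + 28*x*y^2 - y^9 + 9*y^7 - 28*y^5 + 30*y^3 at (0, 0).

The Hessian of f at 0 is [[0, 0], [0, 0]] with rank 0, so corank 2. A Groebner basis of the Jacobian ideal J(f) in C{x,y} is {y^3, x^2 - 26*y^2/3, x*y + 3*y^2}; counting standard monomials gives mu = 4. Corank 2; j^3 = (x + 3*y)*(x^2 + 6*x*y + 10*y^2) splits into three distinct lines over C (the quadratic factor has nonzero discriminant), so D_4.

Type D_{4}, Milnor number mu = 4.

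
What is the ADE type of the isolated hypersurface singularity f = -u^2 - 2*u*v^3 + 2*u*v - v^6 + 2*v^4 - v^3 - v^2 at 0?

The Hessian of f at 0 has rank 1. Corank 1: A-series; mu = 2 gives A_2.

A2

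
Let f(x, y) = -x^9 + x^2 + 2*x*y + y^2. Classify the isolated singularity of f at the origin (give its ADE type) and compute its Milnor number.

The Hessian of f at 0 is [[2, 2], [2, 2]] with rank 1, so corank 1. A Groebner basis of the Jacobian ideal J(f) in C{x,y} is {y^8, x + y}; counting standard monomials gives mu = 8. Corank 1: A-series; mu = 8 gives A_8.

Type A8, Milnor number mu = 8.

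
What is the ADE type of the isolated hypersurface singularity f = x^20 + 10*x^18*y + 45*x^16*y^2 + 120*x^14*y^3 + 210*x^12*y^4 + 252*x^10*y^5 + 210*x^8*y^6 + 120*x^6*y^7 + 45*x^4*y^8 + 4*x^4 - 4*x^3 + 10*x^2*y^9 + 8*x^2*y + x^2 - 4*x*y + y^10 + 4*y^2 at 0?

The Hessian of f at 0 has rank 1. Corank 1: A-series; mu = 9 gives A_9.

A_9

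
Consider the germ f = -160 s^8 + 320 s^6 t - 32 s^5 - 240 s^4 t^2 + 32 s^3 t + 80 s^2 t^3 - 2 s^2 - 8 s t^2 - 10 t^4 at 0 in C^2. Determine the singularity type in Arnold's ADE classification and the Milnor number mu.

Type A_3, Milnor number mu = 3.

The Hessian of f at 0 has rank 1. Corank 1: A-series; mu = 3 gives A_3.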